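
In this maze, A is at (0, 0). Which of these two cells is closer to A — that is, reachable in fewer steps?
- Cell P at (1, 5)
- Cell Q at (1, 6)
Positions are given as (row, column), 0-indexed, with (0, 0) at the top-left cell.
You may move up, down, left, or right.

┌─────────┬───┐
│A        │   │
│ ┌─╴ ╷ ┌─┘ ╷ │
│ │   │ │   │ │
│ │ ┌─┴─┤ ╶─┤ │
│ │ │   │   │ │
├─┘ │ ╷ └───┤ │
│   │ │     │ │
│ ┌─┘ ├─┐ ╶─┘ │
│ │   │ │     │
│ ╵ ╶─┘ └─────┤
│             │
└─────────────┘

Shortest path A → P at (1, 5): 26 steps
Shortest path A → Q at (1, 6): 23 steps

Q is closer (23 steps vs 26 steps).

Path to P:

┌─────────┬───┐
│A → ↓    │↓ ↰│
│ ┌─╴ ╷ ┌─┘ ╷ │
│ │↓ ↲│ │  P│↑│
│ │ ┌─┴─┤ ╶─┤ │
│ │↓│↱ ↓│   │↑│
├─┘ │ ╷ └───┤ │
│↓ ↲│↑│↳ ↓  │↑│
│ ┌─┘ ├─┐ ╶─┘ │
│↓│↱ ↑│ │↳ → ↑│
│ ╵ ╶─┘ └─────┤
│↳ ↑          │
└─────────────┘

Path to Q:

┌─────────┬───┐
│A → ↓    │   │
│ ┌─╴ ╷ ┌─┘ ╷ │
│ │↓ ↲│ │   │Q│
│ │ ┌─┴─┤ ╶─┤ │
│ │↓│↱ ↓│   │↑│
├─┘ │ ╷ └───┤ │
│↓ ↲│↑│↳ ↓  │↑│
│ ┌─┘ ├─┐ ╶─┘ │
│↓│↱ ↑│ │↳ → ↑│
│ ╵ ╶─┘ └─────┤
│↳ ↑          │
└─────────────┘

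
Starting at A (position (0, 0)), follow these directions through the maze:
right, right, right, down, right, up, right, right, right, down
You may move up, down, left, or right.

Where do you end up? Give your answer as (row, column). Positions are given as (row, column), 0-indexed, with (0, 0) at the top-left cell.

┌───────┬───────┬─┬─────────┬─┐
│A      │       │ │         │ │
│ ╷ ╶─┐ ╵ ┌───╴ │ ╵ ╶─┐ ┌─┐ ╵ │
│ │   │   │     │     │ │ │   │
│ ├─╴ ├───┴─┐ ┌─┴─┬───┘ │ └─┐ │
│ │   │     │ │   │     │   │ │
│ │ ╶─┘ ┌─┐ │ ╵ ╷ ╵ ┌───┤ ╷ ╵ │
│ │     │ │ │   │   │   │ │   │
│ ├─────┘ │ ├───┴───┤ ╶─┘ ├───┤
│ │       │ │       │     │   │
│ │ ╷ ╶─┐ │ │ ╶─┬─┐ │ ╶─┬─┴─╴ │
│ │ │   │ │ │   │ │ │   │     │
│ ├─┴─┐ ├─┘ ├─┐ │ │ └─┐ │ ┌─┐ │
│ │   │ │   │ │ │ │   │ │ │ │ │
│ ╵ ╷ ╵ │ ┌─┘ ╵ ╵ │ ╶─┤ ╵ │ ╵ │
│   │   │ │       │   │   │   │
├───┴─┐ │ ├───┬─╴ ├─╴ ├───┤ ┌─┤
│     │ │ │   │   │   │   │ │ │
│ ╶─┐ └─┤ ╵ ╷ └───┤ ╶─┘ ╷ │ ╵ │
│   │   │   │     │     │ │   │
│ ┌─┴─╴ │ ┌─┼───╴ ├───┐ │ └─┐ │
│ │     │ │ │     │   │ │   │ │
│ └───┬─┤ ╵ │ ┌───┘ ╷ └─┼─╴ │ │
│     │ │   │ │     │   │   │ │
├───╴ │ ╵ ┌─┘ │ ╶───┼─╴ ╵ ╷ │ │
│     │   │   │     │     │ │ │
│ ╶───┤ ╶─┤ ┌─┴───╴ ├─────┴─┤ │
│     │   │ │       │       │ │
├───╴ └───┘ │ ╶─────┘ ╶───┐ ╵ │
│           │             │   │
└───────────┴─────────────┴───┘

Following directions step by step:
Start: (0, 0)
  right: (0, 0) → (0, 1)
  right: (0, 1) → (0, 2)
  right: (0, 2) → (0, 3)
  down: (0, 3) → (1, 3)
  right: (1, 3) → (1, 4)
  up: (1, 4) → (0, 4)
  right: (0, 4) → (0, 5)
  right: (0, 5) → (0, 6)
  right: (0, 6) → (0, 7)
  down: (0, 7) → (1, 7)
Final position: (1, 7)

Path taken:

┌───────┬───────┬─┬─────────┬─┐
│A → → ↓│↱ → → ↓│ │         │ │
│ ╷ ╶─┐ ╵ ┌───╴ │ ╵ ╶─┐ ┌─┐ ╵ │
│ │   │↳ ↑│    B│     │ │ │   │
│ ├─╴ ├───┴─┐ ┌─┴─┬───┘ │ └─┐ │
│ │   │     │ │   │     │   │ │
│ │ ╶─┘ ┌─┐ │ ╵ ╷ ╵ ┌───┤ ╷ ╵ │
│ │     │ │ │   │   │   │ │   │
│ ├─────┘ │ ├───┴───┤ ╶─┘ ├───┤
│ │       │ │       │     │   │
│ │ ╷ ╶─┐ │ │ ╶─┬─┐ │ ╶─┬─┴─╴ │
│ │ │   │ │ │   │ │ │   │     │
│ ├─┴─┐ ├─┘ ├─┐ │ │ └─┐ │ ┌─┐ │
│ │   │ │   │ │ │ │   │ │ │ │ │
│ ╵ ╷ ╵ │ ┌─┘ ╵ ╵ │ ╶─┤ ╵ │ ╵ │
│   │   │ │       │   │   │   │
├───┴─┐ │ ├───┬─╴ ├─╴ ├───┤ ┌─┤
│     │ │ │   │   │   │   │ │ │
│ ╶─┐ └─┤ ╵ ╷ └───┤ ╶─┘ ╷ │ ╵ │
│   │   │   │     │     │ │   │
│ ┌─┴─╴ │ ┌─┼───╴ ├───┐ │ └─┐ │
│ │     │ │ │     │   │ │   │ │
│ └───┬─┤ ╵ │ ┌───┘ ╷ └─┼─╴ │ │
│     │ │   │ │     │   │   │ │
├───╴ │ ╵ ┌─┘ │ ╶───┼─╴ ╵ ╷ │ │
│     │   │   │     │     │ │ │
│ ╶───┤ ╶─┤ ┌─┴───╴ ├─────┴─┤ │
│     │   │ │       │       │ │
├───╴ └───┘ │ ╶─────┘ ╶───┐ ╵ │
│           │             │   │
└───────────┴─────────────┴───┘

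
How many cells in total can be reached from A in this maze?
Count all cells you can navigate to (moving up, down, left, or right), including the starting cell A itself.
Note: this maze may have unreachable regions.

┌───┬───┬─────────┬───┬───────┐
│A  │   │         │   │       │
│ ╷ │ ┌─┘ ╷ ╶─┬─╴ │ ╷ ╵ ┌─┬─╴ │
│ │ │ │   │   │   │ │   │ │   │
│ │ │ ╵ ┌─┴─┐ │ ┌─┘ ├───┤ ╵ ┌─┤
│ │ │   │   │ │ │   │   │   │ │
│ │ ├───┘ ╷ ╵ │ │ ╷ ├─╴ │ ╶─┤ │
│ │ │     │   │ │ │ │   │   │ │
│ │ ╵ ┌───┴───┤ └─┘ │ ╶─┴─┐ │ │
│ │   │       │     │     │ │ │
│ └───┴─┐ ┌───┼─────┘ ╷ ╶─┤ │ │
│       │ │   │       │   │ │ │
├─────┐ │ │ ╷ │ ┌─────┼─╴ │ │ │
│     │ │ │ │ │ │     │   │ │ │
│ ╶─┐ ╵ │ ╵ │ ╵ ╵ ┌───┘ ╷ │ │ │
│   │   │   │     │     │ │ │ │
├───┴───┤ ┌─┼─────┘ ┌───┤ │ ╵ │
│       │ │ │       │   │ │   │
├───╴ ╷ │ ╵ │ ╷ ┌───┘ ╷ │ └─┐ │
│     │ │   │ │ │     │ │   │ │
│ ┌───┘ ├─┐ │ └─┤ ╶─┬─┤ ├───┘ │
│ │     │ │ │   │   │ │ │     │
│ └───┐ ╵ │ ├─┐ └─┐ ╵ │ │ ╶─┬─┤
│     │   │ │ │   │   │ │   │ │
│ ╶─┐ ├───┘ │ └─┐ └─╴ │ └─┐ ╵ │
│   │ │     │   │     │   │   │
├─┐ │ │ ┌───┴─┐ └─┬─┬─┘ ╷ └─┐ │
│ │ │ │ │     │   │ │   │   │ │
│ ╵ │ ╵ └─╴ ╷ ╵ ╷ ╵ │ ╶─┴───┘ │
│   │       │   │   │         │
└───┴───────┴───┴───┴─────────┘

Using BFS/flood-fill to find all reachable cells from A:
Maze size: 15 × 15 = 225 total cells
All cells are reachable — the maze is fully connected.
Reachable cells: 225

Reachable region (· marks reachable cells):

┌───┬───┬─────────┬───┬───────┐
│A ·│· ·│· · · · ·│· ·│· · · ·│
│ ╷ │ ┌─┘ ╷ ╶─┬─╴ │ ╷ ╵ ┌─┬─╴ │
│·│·│·│· ·│· ·│· ·│·│· ·│·│· ·│
│ │ │ ╵ ┌─┴─┐ │ ┌─┘ ├───┤ ╵ ┌─┤
│·│·│· ·│· ·│·│·│· ·│· ·│· ·│·│
│ │ ├───┘ ╷ ╵ │ │ ╷ ├─╴ │ ╶─┤ │
│·│·│· · ·│· ·│·│·│·│· ·│· ·│·│
│ │ ╵ ┌───┴───┤ └─┘ │ ╶─┴─┐ │ │
│·│· ·│· · · ·│· · ·│· · ·│·│·│
│ └───┴─┐ ┌───┼─────┘ ╷ ╶─┤ │ │
│· · · ·│·│· ·│· · · ·│· ·│·│·│
├─────┐ │ │ ╷ │ ┌─────┼─╴ │ │ │
│· · ·│·│·│·│·│·│· · ·│· ·│·│·│
│ ╶─┐ ╵ │ ╵ │ ╵ ╵ ┌───┘ ╷ │ │ │
│· ·│· ·│· ·│· · ·│· · ·│·│·│·│
├───┴───┤ ┌─┼─────┘ ┌───┤ │ ╵ │
│· · · ·│·│·│· · · ·│· ·│·│· ·│
├───╴ ╷ │ ╵ │ ╷ ┌───┘ ╷ │ └─┐ │
│· · ·│·│· ·│·│·│· · ·│·│· ·│·│
│ ┌───┘ ├─┐ │ └─┤ ╶─┬─┤ ├───┘ │
│·│· · ·│·│·│· ·│· ·│·│·│· · ·│
│ └───┐ ╵ │ ├─┐ └─┐ ╵ │ │ ╶─┬─┤
│· · ·│· ·│·│·│· ·│· ·│·│· ·│·│
│ ╶─┐ ├───┘ │ └─┐ └─╴ │ └─┐ ╵ │
│· ·│·│· · ·│· ·│· · ·│· ·│· ·│
├─┐ │ │ ┌───┴─┐ └─┬─┬─┘ ╷ └─┐ │
│·│·│·│·│· · ·│· ·│·│· ·│· ·│·│
│ ╵ │ ╵ └─╴ ╷ ╵ ╷ ╵ │ ╶─┴───┘ │
│· ·│· · · ·│· ·│· ·│· · · · ·│
└───┴───────┴───┴───┴─────────┘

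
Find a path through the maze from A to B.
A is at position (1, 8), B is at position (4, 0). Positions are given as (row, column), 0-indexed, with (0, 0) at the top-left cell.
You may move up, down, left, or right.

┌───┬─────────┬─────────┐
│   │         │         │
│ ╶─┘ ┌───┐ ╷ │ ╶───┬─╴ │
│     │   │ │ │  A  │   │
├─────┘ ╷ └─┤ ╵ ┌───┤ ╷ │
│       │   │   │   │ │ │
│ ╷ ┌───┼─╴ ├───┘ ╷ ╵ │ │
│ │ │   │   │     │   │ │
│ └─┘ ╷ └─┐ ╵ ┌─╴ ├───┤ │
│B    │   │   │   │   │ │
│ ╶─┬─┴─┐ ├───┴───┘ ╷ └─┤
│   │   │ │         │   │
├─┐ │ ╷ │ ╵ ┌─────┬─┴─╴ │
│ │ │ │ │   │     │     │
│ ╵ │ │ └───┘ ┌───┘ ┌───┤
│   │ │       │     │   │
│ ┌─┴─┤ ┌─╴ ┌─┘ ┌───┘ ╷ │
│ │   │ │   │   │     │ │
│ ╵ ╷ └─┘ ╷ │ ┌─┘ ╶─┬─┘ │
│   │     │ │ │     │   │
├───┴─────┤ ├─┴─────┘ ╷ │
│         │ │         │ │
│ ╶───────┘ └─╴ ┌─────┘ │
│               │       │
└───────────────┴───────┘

Finding the shortest path from (1, 8) to (4, 0):
Path length: 29 steps
Directions: left → up → right → right → right → right → down → left → down → down → left → up → left → down → left → left → down → left → up → up → left → up → left → down → left → left → left → down → down

Solution:

┌───┬─────────┬─────────┐
│   │         │↱ → → → ↓│
│ ╶─┘ ┌───┐ ╷ │ ╶───┬─╴ │
│     │↓ ↰│ │ │↑ A  │↓ ↲│
├─────┘ ╷ └─┤ ╵ ┌───┤ ╷ │
│↓ ← ← ↲│↑ ↰│   │↓ ↰│↓│ │
│ ╷ ┌───┼─╴ ├───┘ ╷ ╵ │ │
│↓│ │   │  ↑│↓ ← ↲│↑ ↲│ │
│ └─┘ ╷ └─┐ ╵ ┌─╴ ├───┤ │
│B    │   │↑ ↲│   │   │ │
│ ╶─┬─┴─┐ ├───┴───┘ ╷ └─┤
│   │   │ │         │   │
├─┐ │ ╷ │ ╵ ┌─────┬─┴─╴ │
│ │ │ │ │   │     │     │
│ ╵ │ │ └───┘ ┌───┘ ┌───┤
│   │ │       │     │   │
│ ┌─┴─┤ ┌─╴ ┌─┘ ┌───┘ ╷ │
│ │   │ │   │   │     │ │
│ ╵ ╷ └─┘ ╷ │ ┌─┘ ╶─┬─┘ │
│   │     │ │ │     │   │
├───┴─────┤ ├─┴─────┘ ╷ │
│         │ │         │ │
│ ╶───────┘ └─╴ ┌─────┘ │
│               │       │
└───────────────┴───────┘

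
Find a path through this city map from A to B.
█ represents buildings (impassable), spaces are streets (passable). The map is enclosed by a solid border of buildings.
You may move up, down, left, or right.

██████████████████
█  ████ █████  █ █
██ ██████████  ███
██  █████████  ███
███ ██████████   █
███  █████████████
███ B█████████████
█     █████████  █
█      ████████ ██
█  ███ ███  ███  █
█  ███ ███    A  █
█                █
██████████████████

Finding the shortest path from A to B:
Movement: cardinal only
Path length: 16 steps
Directions: down → left → left → left → left → left → left → left → left → up → up → up → left → up → left → up

Solution:

██████████████████
█  ████ █████  █ █
██ ██████████  ███
██  █████████  ███
███ ██████████   █
███  █████████████
███ B█████████████
█   ↑↰█████████  █
█    ↑↰████████ ██
█  ███↑███  ███  █
█  ███↑███    A  █
█     ↑←←←←←←←↲  █
██████████████████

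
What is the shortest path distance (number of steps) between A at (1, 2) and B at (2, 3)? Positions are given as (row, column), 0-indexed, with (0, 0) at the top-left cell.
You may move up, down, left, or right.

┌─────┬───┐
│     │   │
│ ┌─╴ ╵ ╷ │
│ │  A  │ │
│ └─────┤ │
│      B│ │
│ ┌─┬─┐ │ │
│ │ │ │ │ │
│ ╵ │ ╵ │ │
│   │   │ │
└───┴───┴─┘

Finding path from (1, 2) to (2, 3):
Path: (1,2) → (0,2) → (0,1) → (0,0) → (1,0) → (2,0) → (2,1) → (2,2) → (2,3)
Distance: 8 steps

Solution:

┌─────┬───┐
│↓ ← ↰│   │
│ ┌─╴ ╵ ╷ │
│↓│  A  │ │
│ └─────┤ │
│↳ → → B│ │
│ ┌─┬─┐ │ │
│ │ │ │ │ │
│ ╵ │ ╵ │ │
│   │   │ │
└───┴───┴─┘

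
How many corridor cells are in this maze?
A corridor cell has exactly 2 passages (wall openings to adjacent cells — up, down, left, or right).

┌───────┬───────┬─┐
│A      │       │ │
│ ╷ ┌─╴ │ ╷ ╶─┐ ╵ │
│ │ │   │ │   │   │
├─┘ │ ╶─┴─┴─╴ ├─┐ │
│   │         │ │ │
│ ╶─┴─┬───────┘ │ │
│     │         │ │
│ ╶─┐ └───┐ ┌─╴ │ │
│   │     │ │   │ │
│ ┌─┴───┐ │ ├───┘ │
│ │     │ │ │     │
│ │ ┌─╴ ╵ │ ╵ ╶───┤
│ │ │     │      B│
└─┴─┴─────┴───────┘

Counting cells with exactly 2 passages:
Total corridor cells: 43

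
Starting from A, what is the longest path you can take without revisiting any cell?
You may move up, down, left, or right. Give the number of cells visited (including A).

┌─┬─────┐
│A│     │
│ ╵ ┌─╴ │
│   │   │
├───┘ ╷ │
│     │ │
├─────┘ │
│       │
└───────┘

Finding longest simple path using DFS:
Start: (0, 0)
Longest path visits 12 cells
Path: A → down → right → up → right → right → down → down → down → left → left → left

Solution:

┌─┬─────┐
│A│↱ → ↓│
│ ╵ ┌─╴ │
│↳ ↑│  ↓│
├───┘ ╷ │
│     │↓│
├─────┘ │
│B ← ← ↲│
└───────┘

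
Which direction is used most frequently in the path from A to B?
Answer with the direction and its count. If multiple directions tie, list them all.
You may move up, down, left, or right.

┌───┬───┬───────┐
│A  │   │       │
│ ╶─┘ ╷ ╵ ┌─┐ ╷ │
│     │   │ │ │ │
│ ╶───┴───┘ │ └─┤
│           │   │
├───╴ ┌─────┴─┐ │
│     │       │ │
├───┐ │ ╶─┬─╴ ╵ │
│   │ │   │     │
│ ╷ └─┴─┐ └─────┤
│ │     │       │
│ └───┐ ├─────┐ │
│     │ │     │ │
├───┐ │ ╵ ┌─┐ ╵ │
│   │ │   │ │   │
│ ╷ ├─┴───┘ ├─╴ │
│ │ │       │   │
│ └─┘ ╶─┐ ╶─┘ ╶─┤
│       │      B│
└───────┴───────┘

Directions: down, right, right, up, right, down, right, up, right, right, down, down, right, down, down, left, up, left, left, left, down, right, down, right, right, right, down, down, down, left, down, right
Counts: {'down': 12, 'right': 12, 'up': 3, 'left': 5}
Most common: down and right (tied at 12 times each)

Solution:

┌───┬───┬───────┐
│A  │↱ ↓│↱ → ↓  │
│ ╶─┘ ╷ ╵ ┌─┐ ╷ │
│↳ → ↑│↳ ↑│ │↓│ │
│ ╶───┴───┘ │ └─┤
│           │↳ ↓│
├───╴ ┌─────┴─┐ │
│     │↓ ← ← ↰│↓│
├───┐ │ ╶─┬─╴ ╵ │
│   │ │↳ ↓│  ↑ ↲│
│ ╷ └─┴─┐ └─────┤
│ │     │↳ → → ↓│
│ └───┐ ├─────┐ │
│     │ │     │↓│
├───┐ │ ╵ ┌─┐ ╵ │
│   │ │   │ │  ↓│
│ ╷ ├─┴───┘ ├─╴ │
│ │ │       │↓ ↲│
│ └─┘ ╶─┐ ╶─┘ ╶─┤
│       │    ↳ B│
└───────┴───────┘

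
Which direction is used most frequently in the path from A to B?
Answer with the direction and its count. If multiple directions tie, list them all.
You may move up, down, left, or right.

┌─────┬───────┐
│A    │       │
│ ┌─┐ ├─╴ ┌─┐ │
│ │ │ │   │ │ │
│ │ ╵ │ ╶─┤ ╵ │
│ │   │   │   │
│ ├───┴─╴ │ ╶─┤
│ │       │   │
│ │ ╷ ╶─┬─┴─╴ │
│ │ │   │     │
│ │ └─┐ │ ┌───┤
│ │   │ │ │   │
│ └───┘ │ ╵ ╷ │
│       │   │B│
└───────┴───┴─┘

Directions: down, down, down, down, down, down, right, right, right, up, up, left, up, right, right, up, left, up, right, up, right, right, down, down, left, down, right, down, left, left, down, down, right, up, right, down
Counts: {'down': 13, 'right': 11, 'up': 7, 'left': 5}
Most common: down (13 times)

Solution:

┌─────┬───────┐
│A    │  ↱ → ↓│
│ ┌─┐ ├─╴ ┌─┐ │
│↓│ │ │↱ ↑│ │↓│
│ │ ╵ │ ╶─┤ ╵ │
│↓│   │↑ ↰│↓ ↲│
│ ├───┴─╴ │ ╶─┤
│↓│  ↱ → ↑│↳ ↓│
│ │ ╷ ╶─┬─┴─╴ │
│↓│ │↑ ↰│↓ ← ↲│
│ │ └─┐ │ ┌───┤
│↓│   │↑│↓│↱ ↓│
│ └───┘ │ ╵ ╷ │
│↳ → → ↑│↳ ↑│B│
└───────┴───┴─┘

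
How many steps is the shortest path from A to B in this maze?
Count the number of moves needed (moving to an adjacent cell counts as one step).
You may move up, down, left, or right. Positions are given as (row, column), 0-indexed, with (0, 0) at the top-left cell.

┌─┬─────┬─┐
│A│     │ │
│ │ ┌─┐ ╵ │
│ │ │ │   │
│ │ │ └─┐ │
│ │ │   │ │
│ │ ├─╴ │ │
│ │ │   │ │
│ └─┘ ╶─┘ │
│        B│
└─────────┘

Using BFS to find shortest path:
Start: (0, 0), End: (4, 4)
Path found:
(0,0) → (1,0) → (2,0) → (3,0) → (4,0) → (4,1) → (4,2) → (4,3) → (4,4)
Number of steps: 8

Solution:

┌─┬─────┬─┐
│A│     │ │
│ │ ┌─┐ ╵ │
│↓│ │ │   │
│ │ │ └─┐ │
│↓│ │   │ │
│ │ ├─╴ │ │
│↓│ │   │ │
│ └─┘ ╶─┘ │
│↳ → → → B│
└─────────┘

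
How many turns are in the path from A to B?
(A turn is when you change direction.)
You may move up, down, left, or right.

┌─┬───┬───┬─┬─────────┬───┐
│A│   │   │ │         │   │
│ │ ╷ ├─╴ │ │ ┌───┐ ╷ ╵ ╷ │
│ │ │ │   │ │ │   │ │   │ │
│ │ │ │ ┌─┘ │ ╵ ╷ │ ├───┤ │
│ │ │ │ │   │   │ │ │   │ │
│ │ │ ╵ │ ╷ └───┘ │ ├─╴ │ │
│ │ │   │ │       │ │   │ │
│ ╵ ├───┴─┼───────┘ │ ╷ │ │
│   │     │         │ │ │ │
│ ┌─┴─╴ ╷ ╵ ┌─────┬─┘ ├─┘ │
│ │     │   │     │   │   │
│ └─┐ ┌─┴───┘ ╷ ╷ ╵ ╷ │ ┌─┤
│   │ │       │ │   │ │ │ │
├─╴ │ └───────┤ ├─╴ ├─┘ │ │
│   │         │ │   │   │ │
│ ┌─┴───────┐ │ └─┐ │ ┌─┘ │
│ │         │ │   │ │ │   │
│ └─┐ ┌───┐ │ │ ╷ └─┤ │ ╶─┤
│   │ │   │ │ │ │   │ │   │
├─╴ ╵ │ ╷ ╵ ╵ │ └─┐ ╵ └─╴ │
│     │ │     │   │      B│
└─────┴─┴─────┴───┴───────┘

Directions: down, down, down, down, down, down, right, down, left, down, down, right, down, right, up, up, right, right, right, down, down, right, up, up, up, left, left, left, left, up, up, right, up, right, down, right, up, right, right, right, right, up, up, up, up, right, down, right, up, right, down, down, down, down, down, left, down, down, left, down, down, down, right, right
Number of turns: 33

Solution:

┌─┬───┬───┬─┬─────────┬───┐
│A│   │   │ │      ↱ ↓│↱ ↓│
│ │ ╷ ├─╴ │ │ ┌───┐ ╷ ╵ ╷ │
│↓│ │ │   │ │ │   │↑│↳ ↑│↓│
│ │ │ │ ┌─┘ │ ╵ ╷ │ ├───┤ │
│↓│ │ │ │   │   │ │↑│   │↓│
│ │ │ ╵ │ ╷ └───┘ │ ├─╴ │ │
│↓│ │   │ │       │↑│   │↓│
│ ╵ ├───┴─┼───────┘ │ ╷ │ │
│↓  │  ↱ ↓│↱ → → → ↑│ │ │↓│
│ ┌─┴─╴ ╷ ╵ ┌─────┬─┘ ├─┘ │
│↓│  ↱ ↑│↳ ↑│     │   │↓ ↲│
│ └─┐ ┌─┴───┘ ╷ ╷ ╵ ╷ │ ┌─┤
│↳ ↓│↑│       │ │   │ │↓│ │
├─╴ │ └───────┤ ├─╴ ├─┘ │ │
│↓ ↲│↑ ← ← ← ↰│ │   │↓ ↲│ │
│ ┌─┴───────┐ │ └─┐ │ ┌─┘ │
│↓│  ↱ → → ↓│↑│   │ │↓│   │
│ └─┐ ┌───┐ │ │ ╷ └─┤ │ ╶─┤
│↳ ↓│↑│   │↓│↑│ │   │↓│   │
├─╴ ╵ │ ╷ ╵ ╵ │ └─┐ ╵ └─╴ │
│  ↳ ↑│ │  ↳ ↑│   │  ↳ → B│
└─────┴─┴─────┴───┴───────┘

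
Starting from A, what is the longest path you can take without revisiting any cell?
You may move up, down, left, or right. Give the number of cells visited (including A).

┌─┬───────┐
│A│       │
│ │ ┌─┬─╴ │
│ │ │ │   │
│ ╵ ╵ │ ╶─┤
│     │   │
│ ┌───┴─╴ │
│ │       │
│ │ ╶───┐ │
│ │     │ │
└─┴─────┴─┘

Finding longest simple path using DFS:
Start: (0, 0)
Longest path visits 20 cells
Path: A → down → down → right → up → up → right → right → right → down → left → down → right → down → left → left → left → down → right → right

Solution:

┌─┬───────┐
│A│↱ → → ↓│
│ │ ┌─┬─╴ │
│↓│↑│ │↓ ↲│
│ ╵ ╵ │ ╶─┤
│↳ ↑  │↳ ↓│
│ ┌───┴─╴ │
│ │↓ ← ← ↲│
│ │ ╶───┐ │
│ │↳ → B│ │
└─┴─────┴─┘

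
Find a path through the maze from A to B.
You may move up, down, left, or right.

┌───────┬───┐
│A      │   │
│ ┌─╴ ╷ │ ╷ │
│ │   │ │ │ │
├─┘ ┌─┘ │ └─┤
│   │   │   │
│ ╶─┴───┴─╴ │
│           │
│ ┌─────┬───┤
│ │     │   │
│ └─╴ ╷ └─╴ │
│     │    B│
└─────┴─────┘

Finding the shortest path through the maze:
Path length: 16 steps
Directions: right → right → down → left → down → left → down → down → down → right → right → up → right → down → right → right

Solution:

┌───────┬───┐
│A → ↓  │   │
│ ┌─╴ ╷ │ ╷ │
│ │↓ ↲│ │ │ │
├─┘ ┌─┘ │ └─┤
│↓ ↲│   │   │
│ ╶─┴───┴─╴ │
│↓          │
│ ┌─────┬───┤
│↓│  ↱ ↓│   │
│ └─╴ ╷ └─╴ │
│↳ → ↑│↳ → B│
└─────┴─────┘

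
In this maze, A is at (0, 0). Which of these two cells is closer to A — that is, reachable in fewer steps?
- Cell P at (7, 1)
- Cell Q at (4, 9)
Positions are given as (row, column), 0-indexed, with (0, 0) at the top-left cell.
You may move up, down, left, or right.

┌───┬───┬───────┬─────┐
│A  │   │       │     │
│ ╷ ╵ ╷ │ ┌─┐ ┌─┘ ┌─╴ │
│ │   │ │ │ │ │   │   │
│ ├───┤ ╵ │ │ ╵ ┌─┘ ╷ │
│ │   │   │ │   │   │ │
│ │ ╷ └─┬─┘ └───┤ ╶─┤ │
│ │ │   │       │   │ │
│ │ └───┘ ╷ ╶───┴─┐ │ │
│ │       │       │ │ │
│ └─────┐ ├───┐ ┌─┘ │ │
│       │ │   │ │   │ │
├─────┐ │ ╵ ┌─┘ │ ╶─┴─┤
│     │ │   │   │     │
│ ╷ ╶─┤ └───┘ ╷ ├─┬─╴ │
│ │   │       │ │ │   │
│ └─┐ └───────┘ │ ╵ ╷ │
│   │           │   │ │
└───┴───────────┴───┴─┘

Shortest path A → P at (7, 1): 24 steps
Shortest path A → Q at (4, 9): 27 steps

P is closer (24 steps vs 27 steps).

Path to P:

┌───┬───┬───────┬─────┐
│A  │   │       │     │
│ ╷ ╵ ╷ │ ┌─┐ ┌─┘ ┌─╴ │
│↓│   │ │ │ │ │   │   │
│ ├───┤ ╵ │ │ ╵ ┌─┘ ╷ │
│↓│   │   │ │   │   │ │
│ │ ╷ └─┬─┘ └───┤ ╶─┤ │
│↓│ │   │       │   │ │
│ │ └───┘ ╷ ╶───┴─┐ │ │
│↓│       │       │ │ │
│ └─────┐ ├───┐ ┌─┘ │ │
│↳ → → ↓│ │   │ │   │ │
├─────┐ │ ╵ ┌─┘ │ ╶─┴─┤
│     │↓│   │↱ ↓│     │
│ ╷ ╶─┤ └───┘ ╷ ├─┬─╴ │
│ │P ↰│↳ → → ↑│↓│ │   │
│ └─┐ └───────┘ │ ╵ ╷ │
│   │↑ ← ← ← ← ↲│   │ │
└───┴───────────┴───┴─┘

Path to Q:

┌───┬───┬───────┬─────┐
│A ↓│↱ ↓│↱ → ↓  │↱ → ↓│
│ ╷ ╵ ╷ │ ┌─┐ ┌─┘ ┌─╴ │
│ │↳ ↑│↓│↑│ │↓│↱ ↑│↓ ↲│
│ ├───┤ ╵ │ │ ╵ ┌─┘ ╷ │
│ │   │↳ ↑│ │↳ ↑│↓ ↲│ │
│ │ ╷ └─┬─┘ └───┤ ╶─┤ │
│ │ │   │       │↳ ↓│ │
│ │ └───┘ ╷ ╶───┴─┐ │ │
│ │       │       │Q│ │
│ └─────┐ ├───┐ ┌─┘ │ │
│       │ │   │ │   │ │
├─────┐ │ ╵ ┌─┘ │ ╶─┴─┤
│     │ │   │   │     │
│ ╷ ╶─┤ └───┘ ╷ ├─┬─╴ │
│ │   │       │ │ │   │
│ └─┐ └───────┘ │ ╵ ╷ │
│   │           │   │ │
└───┴───────────┴───┴─┘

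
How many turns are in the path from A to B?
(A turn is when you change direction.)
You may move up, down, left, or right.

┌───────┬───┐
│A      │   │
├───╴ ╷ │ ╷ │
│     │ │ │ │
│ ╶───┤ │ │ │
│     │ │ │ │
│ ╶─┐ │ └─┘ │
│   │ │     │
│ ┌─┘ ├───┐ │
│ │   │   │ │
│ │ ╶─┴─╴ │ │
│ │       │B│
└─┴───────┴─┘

Directions: right, right, right, down, down, down, right, right, down, down
Number of turns: 3

Solution:

┌───────┬───┐
│A → → ↓│   │
├───╴ ╷ │ ╷ │
│     │↓│ │ │
│ ╶───┤ │ │ │
│     │↓│ │ │
│ ╶─┐ │ └─┘ │
│   │ │↳ → ↓│
│ ┌─┘ ├───┐ │
│ │   │   │↓│
│ │ ╶─┴─╴ │ │
│ │       │B│
└─┴───────┴─┘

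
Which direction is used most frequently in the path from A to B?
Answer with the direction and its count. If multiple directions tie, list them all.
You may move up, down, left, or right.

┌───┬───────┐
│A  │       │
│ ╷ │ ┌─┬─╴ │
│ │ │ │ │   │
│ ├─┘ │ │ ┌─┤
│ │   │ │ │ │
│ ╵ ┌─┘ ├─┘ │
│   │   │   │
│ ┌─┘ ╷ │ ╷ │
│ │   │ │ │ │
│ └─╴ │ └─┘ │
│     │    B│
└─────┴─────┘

Directions: down, down, down, down, down, right, right, up, up, right, down, down, right, right
Counts: {'down': 7, 'right': 5, 'up': 2}
Most common: down (7 times)

Solution:

┌───┬───────┐
│A  │       │
│ ╷ │ ┌─┬─╴ │
│↓│ │ │ │   │
│ ├─┘ │ │ ┌─┤
│↓│   │ │ │ │
│ ╵ ┌─┘ ├─┘ │
│↓  │↱ ↓│   │
│ ┌─┘ ╷ │ ╷ │
│↓│  ↑│↓│ │ │
│ └─╴ │ └─┘ │
│↳ → ↑│↳ → B│
└─────┴─────┘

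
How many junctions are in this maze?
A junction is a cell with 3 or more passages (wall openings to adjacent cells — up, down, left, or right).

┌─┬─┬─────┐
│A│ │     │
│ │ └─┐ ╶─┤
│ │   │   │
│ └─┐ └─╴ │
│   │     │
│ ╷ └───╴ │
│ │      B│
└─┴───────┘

Checking each cell for number of passages:

Junctions found (3+ passages):
  (0, 3): 3 passages
  (2, 0): 3 passages
  (2, 4): 3 passages
Total junctions: 3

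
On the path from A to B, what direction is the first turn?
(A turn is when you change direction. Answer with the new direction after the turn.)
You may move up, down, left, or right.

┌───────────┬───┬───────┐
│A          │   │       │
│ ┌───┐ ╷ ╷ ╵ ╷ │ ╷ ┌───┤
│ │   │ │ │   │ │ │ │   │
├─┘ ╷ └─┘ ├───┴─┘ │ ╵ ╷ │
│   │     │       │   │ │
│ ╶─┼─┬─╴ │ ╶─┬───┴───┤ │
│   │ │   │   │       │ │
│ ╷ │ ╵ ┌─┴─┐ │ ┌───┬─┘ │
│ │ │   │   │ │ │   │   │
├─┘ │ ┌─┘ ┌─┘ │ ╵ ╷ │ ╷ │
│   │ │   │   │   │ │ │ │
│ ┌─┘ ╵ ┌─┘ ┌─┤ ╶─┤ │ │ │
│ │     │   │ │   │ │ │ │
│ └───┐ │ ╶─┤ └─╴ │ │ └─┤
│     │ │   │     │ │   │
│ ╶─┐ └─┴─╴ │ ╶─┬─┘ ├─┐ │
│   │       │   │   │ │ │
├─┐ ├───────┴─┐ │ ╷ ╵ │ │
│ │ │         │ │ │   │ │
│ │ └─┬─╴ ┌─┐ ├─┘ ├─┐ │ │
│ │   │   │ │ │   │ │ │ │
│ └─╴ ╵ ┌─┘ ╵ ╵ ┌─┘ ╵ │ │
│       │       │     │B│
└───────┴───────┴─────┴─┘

Directions: right, right, right, right, down, down, left, left, up, left, down, left, down, right, down, down, left, down, down, right, right, down, right, right, right, up, left, up, right, up, right, up, up, left, up, right, right, right, up, up, right, down, down, right, up, right, down, down, down, left, down, down, down, right, down, down, down, down
First turn direction: down

Solution:

┌───────────┬───┬───────┐
│A → → → ↓  │   │↱ ↓    │
│ ┌───┐ ╷ ╷ ╵ ╷ │ ╷ ┌───┤
│ │↓ ↰│ │↓│   │ │↑│↓│↱ ↓│
├─┘ ╷ └─┘ ├───┴─┘ │ ╵ ╷ │
│↓ ↲│↑ ← ↲│↱ → → ↑│↳ ↑│↓│
│ ╶─┼─┬─╴ │ ╶─┬───┴───┤ │
│↳ ↓│ │   │↑ ↰│       │↓│
│ ╷ │ ╵ ┌─┴─┐ │ ┌───┬─┘ │
│ │↓│   │   │↑│ │   │↓ ↲│
├─┘ │ ┌─┘ ┌─┘ │ ╵ ╷ │ ╷ │
│↓ ↲│ │   │↱ ↑│   │ │↓│ │
│ ┌─┘ ╵ ┌─┘ ┌─┤ ╶─┤ │ │ │
│↓│     │↱ ↑│ │   │ │↓│ │
│ └───┐ │ ╶─┤ └─╴ │ │ └─┤
│↳ → ↓│ │↑ ↰│     │ │↳ ↓│
│ ╶─┐ └─┴─╴ │ ╶─┬─┘ ├─┐ │
│   │↳ → → ↑│   │   │ │↓│
├─┐ ├───────┴─┐ │ ╷ ╵ │ │
│ │ │         │ │ │   │↓│
│ │ └─┬─╴ ┌─┐ ├─┘ ├─┐ │ │
│ │   │   │ │ │   │ │ │↓│
│ └─╴ ╵ ┌─┘ ╵ ╵ ┌─┘ ╵ │ │
│       │       │     │B│
└───────┴───────┴─────┴─┘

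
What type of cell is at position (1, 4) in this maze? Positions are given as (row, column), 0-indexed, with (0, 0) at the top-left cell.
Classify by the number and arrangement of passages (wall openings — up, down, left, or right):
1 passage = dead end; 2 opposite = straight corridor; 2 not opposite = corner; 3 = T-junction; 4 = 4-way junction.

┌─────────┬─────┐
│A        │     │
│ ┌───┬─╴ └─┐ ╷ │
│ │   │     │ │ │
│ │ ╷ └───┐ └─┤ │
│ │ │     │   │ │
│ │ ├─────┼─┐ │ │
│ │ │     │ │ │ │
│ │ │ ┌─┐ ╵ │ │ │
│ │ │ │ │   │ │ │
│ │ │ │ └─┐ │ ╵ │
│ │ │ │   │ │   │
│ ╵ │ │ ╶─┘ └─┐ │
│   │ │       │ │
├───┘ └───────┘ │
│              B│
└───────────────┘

Checking cell at (1, 4):
Number of passages: 3
Cell type: T-junction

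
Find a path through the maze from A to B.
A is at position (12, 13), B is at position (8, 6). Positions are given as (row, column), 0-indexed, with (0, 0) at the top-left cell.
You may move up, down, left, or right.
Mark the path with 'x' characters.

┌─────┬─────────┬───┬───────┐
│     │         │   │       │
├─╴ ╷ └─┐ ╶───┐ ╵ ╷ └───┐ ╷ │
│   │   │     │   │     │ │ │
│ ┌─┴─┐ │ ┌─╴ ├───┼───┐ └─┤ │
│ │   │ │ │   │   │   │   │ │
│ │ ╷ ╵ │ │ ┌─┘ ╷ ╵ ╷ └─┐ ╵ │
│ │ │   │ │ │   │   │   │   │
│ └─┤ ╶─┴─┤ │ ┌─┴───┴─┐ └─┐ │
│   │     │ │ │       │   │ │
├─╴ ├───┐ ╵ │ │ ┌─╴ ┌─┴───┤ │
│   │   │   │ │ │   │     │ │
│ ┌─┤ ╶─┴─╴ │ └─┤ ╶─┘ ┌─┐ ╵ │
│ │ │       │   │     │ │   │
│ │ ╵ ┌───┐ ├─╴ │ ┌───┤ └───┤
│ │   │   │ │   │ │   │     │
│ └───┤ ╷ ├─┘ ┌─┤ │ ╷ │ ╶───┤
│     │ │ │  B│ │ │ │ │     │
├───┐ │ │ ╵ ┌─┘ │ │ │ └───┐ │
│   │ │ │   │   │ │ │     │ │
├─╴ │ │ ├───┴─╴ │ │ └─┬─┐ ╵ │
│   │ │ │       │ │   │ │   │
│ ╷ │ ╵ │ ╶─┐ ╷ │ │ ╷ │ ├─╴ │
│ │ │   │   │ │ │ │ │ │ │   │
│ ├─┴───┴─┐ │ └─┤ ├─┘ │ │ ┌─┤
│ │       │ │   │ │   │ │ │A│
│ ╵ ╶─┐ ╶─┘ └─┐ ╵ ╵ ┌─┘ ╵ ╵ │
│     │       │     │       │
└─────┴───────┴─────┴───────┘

Finding the shortest path from (12, 13) to (8, 6):
Path length: 99 steps
Directions: down → left → up → up → right → up → left → up → left → left → up → up → left → down → down → down → right → down → down → left → down → left → up → up → up → up → up → up → up → right → right → up → right → right → down → right → up → up → up → left → up → left → up → left → left → up → left → down → left → up → left → left → left → down → right → right → down → left → down → down → down → left → up → left → left → up → right → up → up → left → up → left → down → left → down → down → down → right → down → left → down → down → down → right → right → down → down → down → right → up → up → up → up → right → down → down → right → up → right

Solution:

┌─────┬─────────┬───┬───────┐
│  x x│  x x x x│x x│       │
├─╴ ╷ └─┐ ╶───┐ ╵ ╷ └───┐ ╷ │
│x x│x x│x x x│x x│x x x│ │ │
│ ┌─┴─┐ │ ┌─╴ ├───┼───┐ └─┤ │
│x│   │x│ │x x│   │   │x x│ │
│ │ ╷ ╵ │ │ ┌─┘ ╷ ╵ ╷ └─┐ ╵ │
│x│ │x x│ │x│   │   │   │x x│
│ └─┤ ╶─┴─┤ │ ┌─┴───┴─┐ └─┐ │
│x x│x x x│x│ │       │   │x│
├─╴ ├───┐ ╵ │ │ ┌─╴ ┌─┴───┤ │
│x x│   │x x│ │ │   │x x x│x│
│ ┌─┤ ╶─┴─╴ │ └─┤ ╶─┘ ┌─┐ ╵ │
│x│ │       │   │x x x│ │x x│
│ │ ╵ ┌───┐ ├─╴ │ ┌───┤ └───┤
│x│   │x x│ │   │x│x x│     │
│ └───┤ ╷ ├─┘ ┌─┤ │ ╷ │ ╶───┤
│x x x│x│x│x B│ │x│x│x│     │
├───┐ │ │ ╵ ┌─┘ │ │ │ └───┐ │
│   │x│x│x x│   │x│x│x x x│ │
├─╴ │ │ ├───┴─╴ │ │ └─┬─┐ ╵ │
│   │x│x│       │x│x x│ │x x│
│ ╷ │ ╵ │ ╶─┐ ╷ │ │ ╷ │ ├─╴ │
│ │ │x x│   │ │ │x│ │x│ │x x│
│ ├─┴───┴─┐ │ └─┤ ├─┘ │ │ ┌─┤
│ │       │ │   │x│x x│ │x│A│
│ ╵ ╶─┐ ╶─┘ └─┐ ╵ ╵ ┌─┘ ╵ ╵ │
│     │       │  x x│    x x│
└─────┴───────┴─────┴───────┘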